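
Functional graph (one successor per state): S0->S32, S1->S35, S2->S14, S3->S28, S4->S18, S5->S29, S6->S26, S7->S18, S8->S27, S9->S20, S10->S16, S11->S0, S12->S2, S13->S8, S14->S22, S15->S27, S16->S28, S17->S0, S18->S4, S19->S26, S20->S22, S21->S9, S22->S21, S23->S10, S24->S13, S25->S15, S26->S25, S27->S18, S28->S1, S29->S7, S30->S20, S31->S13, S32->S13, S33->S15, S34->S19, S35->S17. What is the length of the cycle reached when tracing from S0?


Trace from S0 until a state repeats:
  S0 -> S32 -> S13 -> S8 -> S27 -> S18 -> S4 -> S18
S18 first seen at step 5, revisited at step 7.
Cycle length = 7 - 5 = 2

2


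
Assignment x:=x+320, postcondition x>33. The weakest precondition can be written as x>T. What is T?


Formula: wp(x:=E, P) = P[E/x] (substitute E for x in postcondition)
Step 1: Postcondition: x>33
Step 2: Substitute x+320 for x: x+320>33
Step 3: Solve for x: x > 33-320 = -287

-287


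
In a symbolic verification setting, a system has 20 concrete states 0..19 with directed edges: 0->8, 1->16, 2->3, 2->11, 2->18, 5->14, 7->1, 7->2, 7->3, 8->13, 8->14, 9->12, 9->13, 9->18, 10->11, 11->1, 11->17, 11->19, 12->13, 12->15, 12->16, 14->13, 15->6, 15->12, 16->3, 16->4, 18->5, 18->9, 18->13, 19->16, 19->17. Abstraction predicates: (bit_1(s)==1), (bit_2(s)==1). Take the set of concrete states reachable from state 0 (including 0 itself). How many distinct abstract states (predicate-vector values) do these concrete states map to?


BFS from 0:
Concrete reachable: {0, 8, 13, 14}
Abstract via predicates (bit_1(s)==1), (bit_2(s)==1):
  (0,0) <- {0, 8}
  (0,1) <- {13}
  (1,1) <- {14}
Distinct abstract states = 3

3


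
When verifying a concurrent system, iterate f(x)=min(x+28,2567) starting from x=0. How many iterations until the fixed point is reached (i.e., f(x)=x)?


Step 1: x=0, cap=2567, increment=28
Step 2: x grows by 28 each step until capped at 2567; fixed point is x=2567
Step 3: iterations = ceil(2567/28) = 92

92


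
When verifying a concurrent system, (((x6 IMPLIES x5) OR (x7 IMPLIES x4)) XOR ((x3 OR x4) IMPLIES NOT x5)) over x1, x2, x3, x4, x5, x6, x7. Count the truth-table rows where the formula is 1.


Formula: (((x6 IMPLIES x5) OR (x7 IMPLIES x4)) XOR ((x3 OR x4) IMPLIES NOT x5)) over 7 vars (128 rows)
Evaluate each row (x1, x2, x3, x4, x5, x6, x7 as bits, MSB first):
  row 0 [0000000]: (((0 IMPLIES 0) OR (0 IMPLIES 0)) XOR ((0 OR 0) IMPLIES NOT 0)) -> 0
  row 1 [0000001]: (((0 IMPLIES 0) OR (1 IMPLIES 0)) XOR ((0 OR 0) IMPLIES NOT 0)) -> 0
  row 2 [0000010]: (((1 IMPLIES 0) OR (0 IMPLIES 0)) XOR ((0 OR 0) IMPLIES NOT 0)) -> 0
  row 3 [0000011]: (((1 IMPLIES 0) OR (1 IMPLIES 0)) XOR ((0 OR 0) IMPLIES NOT 0)) -> 1
  row 4 [0000100]: (((0 IMPLIES 1) OR (0 IMPLIES 0)) XOR ((0 OR 0) IMPLIES NOT 1)) -> 0
  (every remaining row is evaluated the same way; all 128 results are listed next)
Full result column, 8 rows per line (x1,x2,x3,x4 fixed per line; x5,x6,x7 runs 000..111 left to right):
  rows 0-7 [x1,x2,x3,x4=0000]: 00010000  (ones: 1)
  rows 8-15 [x1,x2,x3,x4=0001]: 00001111  (ones: 4)
  rows 16-23 [x1,x2,x3,x4=0010]: 00011111  (ones: 5)
  rows 24-31 [x1,x2,x3,x4=0011]: 00001111  (ones: 4)
  rows 32-39 [x1,x2,x3,x4=0100]: 00010000  (ones: 1)
  rows 40-47 [x1,x2,x3,x4=0101]: 00001111  (ones: 4)
  rows 48-55 [x1,x2,x3,x4=0110]: 00011111  (ones: 5)
  rows 56-63 [x1,x2,x3,x4=0111]: 00001111  (ones: 4)
  rows 64-71 [x1,x2,x3,x4=1000]: 00010000  (ones: 1)
  rows 72-79 [x1,x2,x3,x4=1001]: 00001111  (ones: 4)
  rows 80-87 [x1,x2,x3,x4=1010]: 00011111  (ones: 5)
  rows 88-95 [x1,x2,x3,x4=1011]: 00001111  (ones: 4)
  rows 96-103 [x1,x2,x3,x4=1100]: 00010000  (ones: 1)
  rows 104-111 [x1,x2,x3,x4=1101]: 00001111  (ones: 4)
  rows 112-119 [x1,x2,x3,x4=1110]: 00011111  (ones: 5)
  rows 120-127 [x1,x2,x3,x4=1111]: 00001111  (ones: 4)
Count of 1-rows = 1+4+5+4+1+4+5+4+1+4+5+4+1+4+5+4 = 56

56


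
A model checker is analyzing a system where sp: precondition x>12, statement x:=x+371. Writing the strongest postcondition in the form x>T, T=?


Formula: sp(P, x:=E) = exists old_x. (x = E[old_x/x]) AND P[old_x/x] (old_x is the value of x before the assignment; eliminate old_x by solving x = E[old_x/x] for old_x)
Step 1: Precondition P: x>12, i.e. old_x > 12
Step 2: Assignment gives x = old_x + 371, so old_x = x - 371
Step 3: Substitute into P: x - 371 > 12
Step 4: Simplify: x > 12+371 = 383

383


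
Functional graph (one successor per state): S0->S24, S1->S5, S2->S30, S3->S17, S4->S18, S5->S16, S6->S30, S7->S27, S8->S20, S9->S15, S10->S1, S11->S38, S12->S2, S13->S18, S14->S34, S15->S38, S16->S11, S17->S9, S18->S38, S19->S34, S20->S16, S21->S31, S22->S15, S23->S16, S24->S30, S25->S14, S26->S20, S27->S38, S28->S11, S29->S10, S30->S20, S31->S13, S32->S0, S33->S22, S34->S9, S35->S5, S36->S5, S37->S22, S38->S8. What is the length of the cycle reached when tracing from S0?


Trace from S0 until a state repeats:
  S0 -> S24 -> S30 -> S20 -> S16 -> S11 -> S38 -> S8 -> S20
S20 first seen at step 3, revisited at step 8.
Cycle length = 8 - 3 = 5

5


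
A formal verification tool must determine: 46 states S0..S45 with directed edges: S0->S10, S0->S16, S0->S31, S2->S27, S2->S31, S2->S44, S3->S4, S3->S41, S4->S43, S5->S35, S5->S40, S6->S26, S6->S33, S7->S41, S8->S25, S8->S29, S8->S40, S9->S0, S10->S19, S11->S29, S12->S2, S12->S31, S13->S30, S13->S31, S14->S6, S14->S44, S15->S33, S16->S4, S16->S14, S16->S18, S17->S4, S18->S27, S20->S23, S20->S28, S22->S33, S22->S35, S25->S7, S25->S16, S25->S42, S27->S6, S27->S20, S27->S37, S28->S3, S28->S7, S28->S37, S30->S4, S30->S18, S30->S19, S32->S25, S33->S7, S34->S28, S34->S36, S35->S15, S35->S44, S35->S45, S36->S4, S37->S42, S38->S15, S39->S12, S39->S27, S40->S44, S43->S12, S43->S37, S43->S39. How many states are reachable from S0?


BFS from S0:
  layer 0: {S0}
  layer 1: {S10, S16, S31}
  layer 2: {S4, S14, S18, S19}
  layer 3: {S6, S27, S43, S44}
  layer 4: {S12, S20, S26, S33, S37, S39}
  layer 5: {S2, S7, S23, S28, S42}
  layer 6: {S3, S41}
Reachable set: {S0, S2, S3, S4, S6, S7, S10, S12, S14, S16, S18, S19, S20, S23, S26, S27, S28, S31, S33, S37, S39, S41, S42, S43, S44}
Count = 25

25


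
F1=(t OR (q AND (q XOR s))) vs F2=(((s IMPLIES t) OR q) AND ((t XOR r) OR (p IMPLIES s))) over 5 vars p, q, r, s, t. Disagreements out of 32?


F1 = (t OR (q AND (q XOR s)))
F2 = (((s IMPLIES t) OR q) AND ((t XOR r) OR (p IMPLIES s)))
Evaluate both on each of 32 rows (bits = p,q,r,s,t):
  row 0 [00000]: F1=0 F2=1 (differ) -> 1
  row 1 [00001]: F1=1 F2=1 -> 0
  row 2 [00010]: F1=0 F2=0 -> 0
  row 3 [00011]: F1=1 F2=1 -> 0
  row 4 [00100]: F1=0 F2=1 (differ) -> 1
  row 5 [00101]: F1=1 F2=1 -> 0
  row 6 [00110]: F1=0 F2=0 -> 0
  row 7 [00111]: F1=1 F2=1 -> 0
  row 8 [01000]: F1=1 F2=1 -> 0
  row 9 [01001]: F1=1 F2=1 -> 0
  row 10 [01010]: F1=0 F2=1 (differ) -> 1
  row 11 [01011]: F1=1 F2=1 -> 0
  row 12 [01100]: F1=1 F2=1 -> 0
  row 13 [01101]: F1=1 F2=1 -> 0
  row 14 [01110]: F1=0 F2=1 (differ) -> 1
  row 15 [01111]: F1=1 F2=1 -> 0
  row 16 [10000]: F1=0 F2=0 -> 0
  row 17 [10001]: F1=1 F2=1 -> 0
  row 18 [10010]: F1=0 F2=0 -> 0
  row 19 [10011]: F1=1 F2=1 -> 0
  row 20 [10100]: F1=0 F2=1 (differ) -> 1
  row 21 [10101]: F1=1 F2=0 (differ) -> 1
  row 22 [10110]: F1=0 F2=0 -> 0
  row 23 [10111]: F1=1 F2=1 -> 0
  row 24 [11000]: F1=1 F2=0 (differ) -> 1
  row 25 [11001]: F1=1 F2=1 -> 0
  row 26 [11010]: F1=0 F2=1 (differ) -> 1
  row 27 [11011]: F1=1 F2=1 -> 0
  row 28 [11100]: F1=1 F2=1 -> 0
  row 29 [11101]: F1=1 F2=0 (differ) -> 1
  row 30 [11110]: F1=0 F2=1 (differ) -> 1
  row 31 [11111]: F1=1 F2=1 -> 0
Full result column, 8 rows per line (p,q fixed per line; r,s,t runs 000..111 left to right):
  rows 0-7 [p,q=00]: 10001000  (ones: 2)
  rows 8-15 [p,q=01]: 00100010  (ones: 2)
  rows 16-23 [p,q=10]: 00001100  (ones: 2)
  rows 24-31 [p,q=11]: 10100110  (ones: 4)
Disagreements = 2+2+2+4 = 10

10


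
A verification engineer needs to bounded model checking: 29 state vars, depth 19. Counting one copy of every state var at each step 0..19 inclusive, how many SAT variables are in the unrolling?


BMC unrolls to depth k, creating one copy of each state var for steps 0..k.
Step count = 19 + 1 = 20 (steps 0 through 19)
Vars per step = 29
Total = 29 * 20 = 580

580


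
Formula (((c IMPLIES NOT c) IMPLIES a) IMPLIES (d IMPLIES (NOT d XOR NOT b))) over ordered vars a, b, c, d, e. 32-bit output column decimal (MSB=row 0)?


Formula: (((c IMPLIES NOT c) IMPLIES a) IMPLIES (d IMPLIES (NOT d XOR NOT b))) over a, b, c, d, e (32 rows)
Evaluate each row (bits = a,b,c,d,e, MSB first):
  row 0 [00000]: (((0 IMPLIES NOT 0) IMPLIES 0) IMPLIES (0 IMPLIES (NOT 0 XOR NOT 0))) -> 1
  row 1 [00001]: (((0 IMPLIES NOT 0) IMPLIES 0) IMPLIES (0 IMPLIES (NOT 0 XOR NOT 0))) -> 1
  row 2 [00010]: (((0 IMPLIES NOT 0) IMPLIES 0) IMPLIES (1 IMPLIES (NOT 1 XOR NOT 0))) -> 1
  row 3 [00011]: (((0 IMPLIES NOT 0) IMPLIES 0) IMPLIES (1 IMPLIES (NOT 1 XOR NOT 0))) -> 1
  row 4 [00100]: (((1 IMPLIES NOT 1) IMPLIES 0) IMPLIES (0 IMPLIES (NOT 0 XOR NOT 0))) -> 1
  row 5 [00101]: (((1 IMPLIES NOT 1) IMPLIES 0) IMPLIES (0 IMPLIES (NOT 0 XOR NOT 0))) -> 1
  row 6 [00110]: (((1 IMPLIES NOT 1) IMPLIES 0) IMPLIES (1 IMPLIES (NOT 1 XOR NOT 0))) -> 1
  row 7 [00111]: (((1 IMPLIES NOT 1) IMPLIES 0) IMPLIES (1 IMPLIES (NOT 1 XOR NOT 0))) -> 1
  row 8 [01000]: (((0 IMPLIES NOT 0) IMPLIES 0) IMPLIES (0 IMPLIES (NOT 0 XOR NOT 1))) -> 1
  row 9 [01001]: (((0 IMPLIES NOT 0) IMPLIES 0) IMPLIES (0 IMPLIES (NOT 0 XOR NOT 1))) -> 1
  row 10 [01010]: (((0 IMPLIES NOT 0) IMPLIES 0) IMPLIES (1 IMPLIES (NOT 1 XOR NOT 1))) -> 1
  row 11 [01011]: (((0 IMPLIES NOT 0) IMPLIES 0) IMPLIES (1 IMPLIES (NOT 1 XOR NOT 1))) -> 1
  row 12 [01100]: (((1 IMPLIES NOT 1) IMPLIES 0) IMPLIES (0 IMPLIES (NOT 0 XOR NOT 1))) -> 1
  row 13 [01101]: (((1 IMPLIES NOT 1) IMPLIES 0) IMPLIES (0 IMPLIES (NOT 0 XOR NOT 1))) -> 1
  row 14 [01110]: (((1 IMPLIES NOT 1) IMPLIES 0) IMPLIES (1 IMPLIES (NOT 1 XOR NOT 1))) -> 0
  row 15 [01111]: (((1 IMPLIES NOT 1) IMPLIES 0) IMPLIES (1 IMPLIES (NOT 1 XOR NOT 1))) -> 0
  row 16 [10000]: (((0 IMPLIES NOT 0) IMPLIES 1) IMPLIES (0 IMPLIES (NOT 0 XOR NOT 0))) -> 1
  row 17 [10001]: (((0 IMPLIES NOT 0) IMPLIES 1) IMPLIES (0 IMPLIES (NOT 0 XOR NOT 0))) -> 1
  row 18 [10010]: (((0 IMPLIES NOT 0) IMPLIES 1) IMPLIES (1 IMPLIES (NOT 1 XOR NOT 0))) -> 1
  row 19 [10011]: (((0 IMPLIES NOT 0) IMPLIES 1) IMPLIES (1 IMPLIES (NOT 1 XOR NOT 0))) -> 1
  row 20 [10100]: (((1 IMPLIES NOT 1) IMPLIES 1) IMPLIES (0 IMPLIES (NOT 0 XOR NOT 0))) -> 1
  row 21 [10101]: (((1 IMPLIES NOT 1) IMPLIES 1) IMPLIES (0 IMPLIES (NOT 0 XOR NOT 0))) -> 1
  row 22 [10110]: (((1 IMPLIES NOT 1) IMPLIES 1) IMPLIES (1 IMPLIES (NOT 1 XOR NOT 0))) -> 1
  row 23 [10111]: (((1 IMPLIES NOT 1) IMPLIES 1) IMPLIES (1 IMPLIES (NOT 1 XOR NOT 0))) -> 1
  row 24 [11000]: (((0 IMPLIES NOT 0) IMPLIES 1) IMPLIES (0 IMPLIES (NOT 0 XOR NOT 1))) -> 1
  row 25 [11001]: (((0 IMPLIES NOT 0) IMPLIES 1) IMPLIES (0 IMPLIES (NOT 0 XOR NOT 1))) -> 1
  row 26 [11010]: (((0 IMPLIES NOT 0) IMPLIES 1) IMPLIES (1 IMPLIES (NOT 1 XOR NOT 1))) -> 0
  row 27 [11011]: (((0 IMPLIES NOT 0) IMPLIES 1) IMPLIES (1 IMPLIES (NOT 1 XOR NOT 1))) -> 0
  row 28 [11100]: (((1 IMPLIES NOT 1) IMPLIES 1) IMPLIES (0 IMPLIES (NOT 0 XOR NOT 1))) -> 1
  row 29 [11101]: (((1 IMPLIES NOT 1) IMPLIES 1) IMPLIES (0 IMPLIES (NOT 0 XOR NOT 1))) -> 1
  row 30 [11110]: (((1 IMPLIES NOT 1) IMPLIES 1) IMPLIES (1 IMPLIES (NOT 1 XOR NOT 1))) -> 0
  row 31 [11111]: (((1 IMPLIES NOT 1) IMPLIES 1) IMPLIES (1 IMPLIES (NOT 1 XOR NOT 1))) -> 0
Full result column, 4 rows per line (a,b,c fixed per line; d,e runs 00..11 left to right):
  rows 0-3 [a,b,c=000]: 1111  = hex F
  rows 4-7 [a,b,c=001]: 1111  = hex F
  rows 8-11 [a,b,c=010]: 1111  = hex F
  rows 12-15 [a,b,c=011]: 1100  = hex C
  rows 16-19 [a,b,c=100]: 1111  = hex F
  rows 20-23 [a,b,c=101]: 1111  = hex F
  rows 24-27 [a,b,c=110]: 1100  = hex C
  rows 28-31 [a,b,c=111]: 1100  = hex C
Output column (row 0 .. row 31) = 11111111111111001111111111001100
Output column grouped in 4s = 1111 1111 1111 1100 1111 1111 1100 1100 = 0xFFFCFFCC
Convert to decimal digit by digit (value = value*16 + digit):
  F -> 15
  15*16 + 15 (F) = 255
  255*16 + 15 (F) = 4095
  4095*16 + 12 (C) = 65532
  65532*16 + 15 (F) = 1048527
  1048527*16 + 15 (F) = 16776447
  16776447*16 + 12 (C) = 268423164
  268423164*16 + 12 (C) = 4294770636
Decimal = 4294770636

4294770636


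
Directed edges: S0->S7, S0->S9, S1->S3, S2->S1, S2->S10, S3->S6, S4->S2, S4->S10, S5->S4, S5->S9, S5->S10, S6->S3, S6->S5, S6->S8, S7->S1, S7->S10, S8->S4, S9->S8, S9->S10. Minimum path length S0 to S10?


BFS layer-by-layer from S0:
  dist 0: {S0}
  dist 1: {S7, S9}
  dist 2: {S1, S8, S10}
  -> S10 reached at distance 2
Shortest path length = 2

2


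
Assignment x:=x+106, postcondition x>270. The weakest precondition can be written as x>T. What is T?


Formula: wp(x:=E, P) = P[E/x] (substitute E for x in postcondition)
Step 1: Postcondition: x>270
Step 2: Substitute x+106 for x: x+106>270
Step 3: Solve for x: x > 270-106 = 164

164


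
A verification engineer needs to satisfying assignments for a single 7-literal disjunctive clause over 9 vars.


Step 1: Total=2^9=512
Step 2: Unsat when all 7 false: 2^2=4
Step 3: Sat=512-4=508

508


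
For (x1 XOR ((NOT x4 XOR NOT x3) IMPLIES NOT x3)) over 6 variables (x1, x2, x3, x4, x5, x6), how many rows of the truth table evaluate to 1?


Formula: (x1 XOR ((NOT x4 XOR NOT x3) IMPLIES NOT x3)) over 6 vars (64 rows)
Evaluate each row (x1, x2, x3, x4, x5, x6 as bits, MSB first):
  row 0 [000000]: (0 XOR ((NOT 0 XOR NOT 0) IMPLIES NOT 0)) -> 1
  row 1 [000001]: (0 XOR ((NOT 0 XOR NOT 0) IMPLIES NOT 0)) -> 1
  row 2 [000010]: (0 XOR ((NOT 0 XOR NOT 0) IMPLIES NOT 0)) -> 1
  row 3 [000011]: (0 XOR ((NOT 0 XOR NOT 0) IMPLIES NOT 0)) -> 1
  row 4 [000100]: (0 XOR ((NOT 1 XOR NOT 0) IMPLIES NOT 0)) -> 1
  (every remaining row is evaluated the same way; all 64 results are listed next)
Full result column, 8 rows per line (x1,x2,x3 fixed per line; x4,x5,x6 runs 000..111 left to right):
  rows 0-7 [x1,x2,x3=000]: 11111111  (ones: 8)
  rows 8-15 [x1,x2,x3=001]: 00001111  (ones: 4)
  rows 16-23 [x1,x2,x3=010]: 11111111  (ones: 8)
  rows 24-31 [x1,x2,x3=011]: 00001111  (ones: 4)
  rows 32-39 [x1,x2,x3=100]: 00000000  (ones: 0)
  rows 40-47 [x1,x2,x3=101]: 11110000  (ones: 4)
  rows 48-55 [x1,x2,x3=110]: 00000000  (ones: 0)
  rows 56-63 [x1,x2,x3=111]: 11110000  (ones: 4)
Count of 1-rows = 8+4+8+4+0+4+0+4 = 32

32


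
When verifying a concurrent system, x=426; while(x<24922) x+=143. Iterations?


Step 1: x goes from 426 toward 24922 by 143; the body runs while x<24922, so iterations = ceil((bound-start)/step)
Step 2: Distance=24496
Step 3: ceil(24496/143)=172

172


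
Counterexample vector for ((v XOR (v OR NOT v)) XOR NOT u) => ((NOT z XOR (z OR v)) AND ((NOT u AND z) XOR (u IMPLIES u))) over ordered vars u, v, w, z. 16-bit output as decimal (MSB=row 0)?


F1 = ((v XOR (v OR NOT v)) XOR NOT u)
F2 = ((NOT z XOR (z OR v)) AND ((NOT u AND z) XOR (u IMPLIES u)))
Counterexample to F1=>F2 is where F1=1 and F2=0.
Evaluate each row (bits = u,v,w,z, MSB first):
  row 0 [0000]: F1=0 F2=1 -> F1&~F2 -> 0
  row 1 [0001]: F1=0 F2=0 -> F1&~F2 -> 0
  row 2 [0010]: F1=0 F2=1 -> F1&~F2 -> 0
  row 3 [0011]: F1=0 F2=0 -> F1&~F2 -> 0
  row 4 [0100]: F1=1 F2=0 -> F1&~F2 -> 1
  row 5 [0101]: F1=1 F2=0 -> F1&~F2 -> 1
  row 6 [0110]: F1=1 F2=0 -> F1&~F2 -> 1
  row 7 [0111]: F1=1 F2=0 -> F1&~F2 -> 1
  row 8 [1000]: F1=1 F2=1 -> F1&~F2 -> 0
  row 9 [1001]: F1=1 F2=1 -> F1&~F2 -> 0
  row 10 [1010]: F1=1 F2=1 -> F1&~F2 -> 0
  row 11 [1011]: F1=1 F2=1 -> F1&~F2 -> 0
  row 12 [1100]: F1=0 F2=0 -> F1&~F2 -> 0
  row 13 [1101]: F1=0 F2=1 -> F1&~F2 -> 0
  row 14 [1110]: F1=0 F2=0 -> F1&~F2 -> 0
  row 15 [1111]: F1=0 F2=1 -> F1&~F2 -> 0
Full result column, 4 rows per line (u,v fixed per line; w,z runs 00..11 left to right):
  rows 0-3 [u,v=00]: 0000  = hex 0
  rows 4-7 [u,v=01]: 1111  = hex F
  rows 8-11 [u,v=10]: 0000  = hex 0
  rows 12-15 [u,v=11]: 0000  = hex 0
Counterexample vector (row 0 .. row 15) = 0000111100000000
Output column grouped in 4s = 0000 1111 0000 0000 = 0x0F00
Convert to decimal digit by digit (value = value*16 + digit):
  0 -> 0
  0*16 + 15 (F) = 15
  15*16 + 0 = 240
  240*16 + 0 = 3840
Decimal = 3840

3840


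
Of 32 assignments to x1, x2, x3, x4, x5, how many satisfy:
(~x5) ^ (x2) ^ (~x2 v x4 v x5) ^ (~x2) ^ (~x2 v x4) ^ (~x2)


CNF with 6 clauses over 5 vars (32 assignments).
An assignment satisfies CNF iff every clause has >=1 true literal.
Check each row (bits = x1,x2,x3,x4,x5; clause T/F shown):
  row 0 [00000]: clauses=TFTTTT -> 0
  row 1 [00001]: clauses=FFTTTT -> 0
  row 2 [00010]: clauses=TFTTTT -> 0
  row 3 [00011]: clauses=FFTTTT -> 0
  row 4 [00100]: clauses=TFTTTT -> 0
  row 5 [00101]: clauses=FFTTTT -> 0
  row 6 [00110]: clauses=TFTTTT -> 0
  row 7 [00111]: clauses=FFTTTT -> 0
  row 8 [01000]: clauses=TTFFFF -> 0
  row 9 [01001]: clauses=FTTFFF -> 0
  row 10 [01010]: clauses=TTTFTF -> 0
  row 11 [01011]: clauses=FTTFTF -> 0
  row 12 [01100]: clauses=TTFFFF -> 0
  row 13 [01101]: clauses=FTTFFF -> 0
  row 14 [01110]: clauses=TTTFTF -> 0
  row 15 [01111]: clauses=FTTFTF -> 0
  row 16 [10000]: clauses=TFTTTT -> 0
  row 17 [10001]: clauses=FFTTTT -> 0
  row 18 [10010]: clauses=TFTTTT -> 0
  row 19 [10011]: clauses=FFTTTT -> 0
  row 20 [10100]: clauses=TFTTTT -> 0
  row 21 [10101]: clauses=FFTTTT -> 0
  row 22 [10110]: clauses=TFTTTT -> 0
  row 23 [10111]: clauses=FFTTTT -> 0
  row 24 [11000]: clauses=TTFFFF -> 0
  row 25 [11001]: clauses=FTTFFF -> 0
  row 26 [11010]: clauses=TTTFTF -> 0
  row 27 [11011]: clauses=FTTFTF -> 0
  row 28 [11100]: clauses=TTFFFF -> 0
  row 29 [11101]: clauses=FTTFFF -> 0
  row 30 [11110]: clauses=TTTFTF -> 0
  row 31 [11111]: clauses=FTTFTF -> 0
Full result column, 8 rows per line (x1,x2 fixed per line; x3,x4,x5 runs 000..111 left to right):
  rows 0-7 [x1,x2=00]: 00000000  (ones: 0)
  rows 8-15 [x1,x2=01]: 00000000  (ones: 0)
  rows 16-23 [x1,x2=10]: 00000000  (ones: 0)
  rows 24-31 [x1,x2=11]: 00000000  (ones: 0)
Satisfying assignments = 0+0+0+0 = 0

0


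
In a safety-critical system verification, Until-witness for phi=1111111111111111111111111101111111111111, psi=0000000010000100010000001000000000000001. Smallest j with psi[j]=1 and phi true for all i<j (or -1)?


(phi U psi) at 0: need smallest j with psi[j]=1 and phi[i]=1 for all i in [0,j).
Scan from step 0:
  step 0: phi=1, psi=0 -> continue
  step 1: phi=1, psi=0 -> continue
  step 2: phi=1, psi=0 -> continue
  step 3: phi=1, psi=0 -> continue
  step 8: psi=1 and phi held for [0,8) -> witness found
Witness step = 8

8


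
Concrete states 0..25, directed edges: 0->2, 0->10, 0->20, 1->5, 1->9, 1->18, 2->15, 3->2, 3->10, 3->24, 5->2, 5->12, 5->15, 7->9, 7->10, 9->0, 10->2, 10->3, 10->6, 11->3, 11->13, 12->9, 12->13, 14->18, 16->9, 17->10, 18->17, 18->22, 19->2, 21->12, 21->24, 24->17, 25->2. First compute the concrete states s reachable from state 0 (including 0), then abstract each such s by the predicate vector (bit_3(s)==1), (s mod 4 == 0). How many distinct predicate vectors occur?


BFS from 0:
Concrete reachable: {0, 2, 3, 6, 10, 15, 17, 20, 24}
Abstract via predicates (bit_3(s)==1), (s mod 4 == 0):
  (0,0) <- {2, 3, 6, 17}
  (0,1) <- {0, 20}
  (1,0) <- {10, 15}
  (1,1) <- {24}
Distinct abstract states = 4

4


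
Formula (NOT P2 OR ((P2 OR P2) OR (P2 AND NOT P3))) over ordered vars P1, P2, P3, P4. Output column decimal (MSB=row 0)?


Formula: (NOT P2 OR ((P2 OR P2) OR (P2 AND NOT P3))) over P1, P2, P3, P4 (16 rows)
Evaluate each row (bits = P1,P2,P3,P4, MSB first):
  row 0 [0000]: (NOT 0 OR ((0 OR 0) OR (0 AND NOT 0))) -> 1
  row 1 [0001]: (NOT 0 OR ((0 OR 0) OR (0 AND NOT 0))) -> 1
  row 2 [0010]: (NOT 0 OR ((0 OR 0) OR (0 AND NOT 1))) -> 1
  row 3 [0011]: (NOT 0 OR ((0 OR 0) OR (0 AND NOT 1))) -> 1
  row 4 [0100]: (NOT 1 OR ((1 OR 1) OR (1 AND NOT 0))) -> 1
  row 5 [0101]: (NOT 1 OR ((1 OR 1) OR (1 AND NOT 0))) -> 1
  row 6 [0110]: (NOT 1 OR ((1 OR 1) OR (1 AND NOT 1))) -> 1
  row 7 [0111]: (NOT 1 OR ((1 OR 1) OR (1 AND NOT 1))) -> 1
  row 8 [1000]: (NOT 0 OR ((0 OR 0) OR (0 AND NOT 0))) -> 1
  row 9 [1001]: (NOT 0 OR ((0 OR 0) OR (0 AND NOT 0))) -> 1
  row 10 [1010]: (NOT 0 OR ((0 OR 0) OR (0 AND NOT 1))) -> 1
  row 11 [1011]: (NOT 0 OR ((0 OR 0) OR (0 AND NOT 1))) -> 1
  row 12 [1100]: (NOT 1 OR ((1 OR 1) OR (1 AND NOT 0))) -> 1
  row 13 [1101]: (NOT 1 OR ((1 OR 1) OR (1 AND NOT 0))) -> 1
  row 14 [1110]: (NOT 1 OR ((1 OR 1) OR (1 AND NOT 1))) -> 1
  row 15 [1111]: (NOT 1 OR ((1 OR 1) OR (1 AND NOT 1))) -> 1
Full result column, 4 rows per line (P1,P2 fixed per line; P3,P4 runs 00..11 left to right):
  rows 0-3 [P1,P2=00]: 1111  = hex F
  rows 4-7 [P1,P2=01]: 1111  = hex F
  rows 8-11 [P1,P2=10]: 1111  = hex F
  rows 12-15 [P1,P2=11]: 1111  = hex F
Output column (row 0 .. row 15) = 1111111111111111
Output column grouped in 4s = 1111 1111 1111 1111 = 0xFFFF
Convert to decimal digit by digit (value = value*16 + digit):
  F -> 15
  15*16 + 15 (F) = 255
  255*16 + 15 (F) = 4095
  4095*16 + 15 (F) = 65535
Decimal = 65535

65535


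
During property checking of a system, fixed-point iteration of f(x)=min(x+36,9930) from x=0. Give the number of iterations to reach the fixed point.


Step 1: x=0, cap=9930, increment=36
Step 2: x grows by 36 each step until capped at 9930; fixed point is x=9930
Step 3: iterations = ceil(9930/36) = 276

276


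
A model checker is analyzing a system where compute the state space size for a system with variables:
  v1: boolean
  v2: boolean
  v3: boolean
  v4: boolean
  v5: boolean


State space = product of domain sizes of all variables.
Domain sizes:
  v1 (boolean): 2
  v2 (boolean): 2
  v3 (boolean): 2
  v4 (boolean): 2
  v5 (boolean): 2
Product = 2 * 2 * 2 * 2 * 2 = 32

32


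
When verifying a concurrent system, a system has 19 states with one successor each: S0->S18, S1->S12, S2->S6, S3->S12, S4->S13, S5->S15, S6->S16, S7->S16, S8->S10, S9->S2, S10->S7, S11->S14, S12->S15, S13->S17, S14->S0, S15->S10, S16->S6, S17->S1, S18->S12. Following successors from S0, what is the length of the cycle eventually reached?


Trace from S0 until a state repeats:
  S0 -> S18 -> S12 -> S15 -> S10 -> S7 -> S16 -> S6 -> S16
S16 first seen at step 6, revisited at step 8.
Cycle length = 8 - 6 = 2

2


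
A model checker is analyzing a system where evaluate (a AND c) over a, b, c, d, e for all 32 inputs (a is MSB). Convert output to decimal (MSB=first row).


Formula: (a AND c) over a, b, c, d, e (32 rows)
Evaluate each row (bits = a,b,c,d,e, MSB first):
  row 0 [00000]: (0 AND 0) -> 0
  row 1 [00001]: (0 AND 0) -> 0
  row 2 [00010]: (0 AND 0) -> 0
  row 3 [00011]: (0 AND 0) -> 0
  row 4 [00100]: (0 AND 1) -> 0
  row 5 [00101]: (0 AND 1) -> 0
  row 6 [00110]: (0 AND 1) -> 0
  row 7 [00111]: (0 AND 1) -> 0
  row 8 [01000]: (0 AND 0) -> 0
  row 9 [01001]: (0 AND 0) -> 0
  row 10 [01010]: (0 AND 0) -> 0
  row 11 [01011]: (0 AND 0) -> 0
  row 12 [01100]: (0 AND 1) -> 0
  row 13 [01101]: (0 AND 1) -> 0
  row 14 [01110]: (0 AND 1) -> 0
  row 15 [01111]: (0 AND 1) -> 0
  row 16 [10000]: (1 AND 0) -> 0
  row 17 [10001]: (1 AND 0) -> 0
  row 18 [10010]: (1 AND 0) -> 0
  row 19 [10011]: (1 AND 0) -> 0
  row 20 [10100]: (1 AND 1) -> 1
  row 21 [10101]: (1 AND 1) -> 1
  row 22 [10110]: (1 AND 1) -> 1
  row 23 [10111]: (1 AND 1) -> 1
  row 24 [11000]: (1 AND 0) -> 0
  row 25 [11001]: (1 AND 0) -> 0
  row 26 [11010]: (1 AND 0) -> 0
  row 27 [11011]: (1 AND 0) -> 0
  row 28 [11100]: (1 AND 1) -> 1
  row 29 [11101]: (1 AND 1) -> 1
  row 30 [11110]: (1 AND 1) -> 1
  row 31 [11111]: (1 AND 1) -> 1
Full result column, 4 rows per line (a,b,c fixed per line; d,e runs 00..11 left to right):
  rows 0-3 [a,b,c=000]: 0000  = hex 0
  rows 4-7 [a,b,c=001]: 0000  = hex 0
  rows 8-11 [a,b,c=010]: 0000  = hex 0
  rows 12-15 [a,b,c=011]: 0000  = hex 0
  rows 16-19 [a,b,c=100]: 0000  = hex 0
  rows 20-23 [a,b,c=101]: 1111  = hex F
  rows 24-27 [a,b,c=110]: 0000  = hex 0
  rows 28-31 [a,b,c=111]: 1111  = hex F
Output column (row 0 .. row 31) = 00000000000000000000111100001111
Output column grouped in 4s = 0000 0000 0000 0000 0000 1111 0000 1111 = 0x00000F0F
Convert to decimal digit by digit (value = value*16 + digit):
  0 -> 0
  0*16 + 0 = 0
  0*16 + 0 = 0
  0*16 + 0 = 0
  0*16 + 0 = 0
  0*16 + 15 (F) = 15
  15*16 + 0 = 240
  240*16 + 15 (F) = 3855
Decimal = 3855

3855


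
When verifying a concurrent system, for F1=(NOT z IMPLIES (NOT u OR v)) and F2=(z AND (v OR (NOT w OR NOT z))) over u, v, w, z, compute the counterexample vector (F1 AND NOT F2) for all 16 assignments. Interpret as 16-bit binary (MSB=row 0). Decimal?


F1 = (NOT z IMPLIES (NOT u OR v))
F2 = (z AND (v OR (NOT w OR NOT z)))
Counterexample to F1=>F2 is where F1=1 and F2=0.
Evaluate each row (bits = u,v,w,z, MSB first):
  row 0 [0000]: F1=1 F2=0 -> F1&~F2 -> 1
  row 1 [0001]: F1=1 F2=1 -> F1&~F2 -> 0
  row 2 [0010]: F1=1 F2=0 -> F1&~F2 -> 1
  row 3 [0011]: F1=1 F2=0 -> F1&~F2 -> 1
  row 4 [0100]: F1=1 F2=0 -> F1&~F2 -> 1
  row 5 [0101]: F1=1 F2=1 -> F1&~F2 -> 0
  row 6 [0110]: F1=1 F2=0 -> F1&~F2 -> 1
  row 7 [0111]: F1=1 F2=1 -> F1&~F2 -> 0
  row 8 [1000]: F1=0 F2=0 -> F1&~F2 -> 0
  row 9 [1001]: F1=1 F2=1 -> F1&~F2 -> 0
  row 10 [1010]: F1=0 F2=0 -> F1&~F2 -> 0
  row 11 [1011]: F1=1 F2=0 -> F1&~F2 -> 1
  row 12 [1100]: F1=1 F2=0 -> F1&~F2 -> 1
  row 13 [1101]: F1=1 F2=1 -> F1&~F2 -> 0
  row 14 [1110]: F1=1 F2=0 -> F1&~F2 -> 1
  row 15 [1111]: F1=1 F2=1 -> F1&~F2 -> 0
Full result column, 4 rows per line (u,v fixed per line; w,z runs 00..11 left to right):
  rows 0-3 [u,v=00]: 1011  = hex B
  rows 4-7 [u,v=01]: 1010  = hex A
  rows 8-11 [u,v=10]: 0001  = hex 1
  rows 12-15 [u,v=11]: 1010  = hex A
Counterexample vector (row 0 .. row 15) = 1011101000011010
Output column grouped in 4s = 1011 1010 0001 1010 = 0xBA1A
Convert to decimal digit by digit (value = value*16 + digit):
  B -> 11
  11*16 + 10 (A) = 186
  186*16 + 1 = 2977
  2977*16 + 10 (A) = 47642
Decimal = 47642

47642


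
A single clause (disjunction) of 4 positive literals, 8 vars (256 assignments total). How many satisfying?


Step 1: Total=2^8=256
Step 2: Unsat when all 4 false: 2^4=16
Step 3: Sat=256-16=240

240


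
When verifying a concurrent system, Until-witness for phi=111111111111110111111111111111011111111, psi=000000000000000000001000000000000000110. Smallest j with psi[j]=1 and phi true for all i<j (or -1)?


(phi U psi) at 0: need smallest j with psi[j]=1 and phi[i]=1 for all i in [0,j).
Scan from step 0:
  step 0: phi=1, psi=0 -> continue
  step 1: phi=1, psi=0 -> continue
  step 2: phi=1, psi=0 -> continue
  step 3: phi=1, psi=0 -> continue
  step 14: phi=0 -> phi-prefix broken from here
  step 20: psi=1 but phi already failed -> not a witness
  step 36: psi=1 but phi already failed -> not a witness
  step 37: psi=1 but phi already failed -> not a witness
  end of trace: no witness -> -1
Witness step = -1

-1


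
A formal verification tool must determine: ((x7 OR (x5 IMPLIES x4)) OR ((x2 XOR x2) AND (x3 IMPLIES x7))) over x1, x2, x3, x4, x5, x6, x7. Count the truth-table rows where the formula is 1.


Formula: ((x7 OR (x5 IMPLIES x4)) OR ((x2 XOR x2) AND (x3 IMPLIES x7))) over 7 vars (128 rows)
Evaluate each row (x1, x2, x3, x4, x5, x6, x7 as bits, MSB first):
  row 0 [0000000]: ((0 OR (0 IMPLIES 0)) OR ((0 XOR 0) AND (0 IMPLIES 0))) -> 1
  row 1 [0000001]: ((1 OR (0 IMPLIES 0)) OR ((0 XOR 0) AND (0 IMPLIES 1))) -> 1
  row 2 [0000010]: ((0 OR (0 IMPLIES 0)) OR ((0 XOR 0) AND (0 IMPLIES 0))) -> 1
  row 3 [0000011]: ((1 OR (0 IMPLIES 0)) OR ((0 XOR 0) AND (0 IMPLIES 1))) -> 1
  row 4 [0000100]: ((0 OR (1 IMPLIES 0)) OR ((0 XOR 0) AND (0 IMPLIES 0))) -> 0
  (every remaining row is evaluated the same way; all 128 results are listed next)
Full result column, 8 rows per line (x1,x2,x3,x4 fixed per line; x5,x6,x7 runs 000..111 left to right):
  rows 0-7 [x1,x2,x3,x4=0000]: 11110101  (ones: 6)
  rows 8-15 [x1,x2,x3,x4=0001]: 11111111  (ones: 8)
  rows 16-23 [x1,x2,x3,x4=0010]: 11110101  (ones: 6)
  rows 24-31 [x1,x2,x3,x4=0011]: 11111111  (ones: 8)
  rows 32-39 [x1,x2,x3,x4=0100]: 11110101  (ones: 6)
  rows 40-47 [x1,x2,x3,x4=0101]: 11111111  (ones: 8)
  rows 48-55 [x1,x2,x3,x4=0110]: 11110101  (ones: 6)
  rows 56-63 [x1,x2,x3,x4=0111]: 11111111  (ones: 8)
  rows 64-71 [x1,x2,x3,x4=1000]: 11110101  (ones: 6)
  rows 72-79 [x1,x2,x3,x4=1001]: 11111111  (ones: 8)
  rows 80-87 [x1,x2,x3,x4=1010]: 11110101  (ones: 6)
  rows 88-95 [x1,x2,x3,x4=1011]: 11111111  (ones: 8)
  rows 96-103 [x1,x2,x3,x4=1100]: 11110101  (ones: 6)
  rows 104-111 [x1,x2,x3,x4=1101]: 11111111  (ones: 8)
  rows 112-119 [x1,x2,x3,x4=1110]: 11110101  (ones: 6)
  rows 120-127 [x1,x2,x3,x4=1111]: 11111111  (ones: 8)
Count of 1-rows = 6+8+6+8+6+8+6+8+6+8+6+8+6+8+6+8 = 112

112


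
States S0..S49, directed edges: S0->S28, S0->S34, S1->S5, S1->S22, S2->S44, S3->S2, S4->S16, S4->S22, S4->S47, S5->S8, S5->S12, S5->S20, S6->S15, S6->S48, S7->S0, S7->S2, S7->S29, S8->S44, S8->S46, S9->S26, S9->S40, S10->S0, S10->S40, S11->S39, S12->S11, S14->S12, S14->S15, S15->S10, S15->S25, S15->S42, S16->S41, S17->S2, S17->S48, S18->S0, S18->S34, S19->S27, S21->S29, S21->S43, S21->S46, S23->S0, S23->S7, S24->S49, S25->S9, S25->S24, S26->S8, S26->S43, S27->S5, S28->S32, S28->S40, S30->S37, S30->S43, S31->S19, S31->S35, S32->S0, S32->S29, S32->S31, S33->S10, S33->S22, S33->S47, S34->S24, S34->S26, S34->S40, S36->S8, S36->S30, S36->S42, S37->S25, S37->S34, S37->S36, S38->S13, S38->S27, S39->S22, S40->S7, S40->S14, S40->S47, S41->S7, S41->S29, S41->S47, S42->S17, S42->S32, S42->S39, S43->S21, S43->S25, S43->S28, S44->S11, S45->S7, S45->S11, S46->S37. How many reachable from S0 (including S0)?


BFS from S0:
  layer 0: {S0}
  layer 1: {S28, S34}
  layer 2: {S24, S26, S32, S40}
  layer 3: {S7, S8, S14, S29, S31, S43, S47, S49}
  layer 4: {S2, S12, S15, S19, S21, S25, S35, S44, S46}
  layer 5: {S9, S10, S11, S27, S37, S42}
  layer 6: {S5, S17, S36, S39}
  layer 7: {S20, S22, S30, S48}
Reachable set: {S0, S2, S5, S7, S8, S9, S10, S11, S12, S14, S15, S17, S19, S20, S21, S22, S24, S25, S26, S27, S28, S29, S30, S31, S32, S34, S35, S36, S37, S39, S40, S42, S43, S44, S46, S47, S48, S49}
Count = 38

38


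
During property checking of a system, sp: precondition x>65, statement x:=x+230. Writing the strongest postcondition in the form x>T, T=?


Formula: sp(P, x:=E) = exists old_x. (x = E[old_x/x]) AND P[old_x/x] (old_x is the value of x before the assignment; eliminate old_x by solving x = E[old_x/x] for old_x)
Step 1: Precondition P: x>65, i.e. old_x > 65
Step 2: Assignment gives x = old_x + 230, so old_x = x - 230
Step 3: Substitute into P: x - 230 > 65
Step 4: Simplify: x > 65+230 = 295

295


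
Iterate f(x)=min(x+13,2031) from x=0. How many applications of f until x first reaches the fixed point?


Step 1: x=0, cap=2031, increment=13
Step 2: x grows by 13 each step until capped at 2031; fixed point is x=2031
Step 3: iterations = ceil(2031/13) = 157

157


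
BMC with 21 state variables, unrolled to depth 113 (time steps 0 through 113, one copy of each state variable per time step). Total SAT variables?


BMC unrolls to depth k, creating one copy of each state var for steps 0..k.
Step count = 113 + 1 = 114 (steps 0 through 113)
Vars per step = 21
Total = 21 * 114 = 2394

2394


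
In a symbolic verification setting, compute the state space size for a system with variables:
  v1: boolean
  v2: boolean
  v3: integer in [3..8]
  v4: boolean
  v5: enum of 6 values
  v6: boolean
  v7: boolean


State space = product of domain sizes of all variables.
Domain sizes:
  v1 (boolean): 2
  v2 (boolean): 2
  v3 (integer in [3..8]): 6
  v4 (boolean): 2
  v5 (enum of 6 values): 6
  v6 (boolean): 2
  v7 (boolean): 2
Product = 2 * 2 * 6 * 2 * 6 * 2 * 2 = 1152

1152


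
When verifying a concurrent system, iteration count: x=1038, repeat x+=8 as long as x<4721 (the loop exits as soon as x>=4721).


Step 1: x goes from 1038 toward 4721 by 8; the body runs while x<4721, so iterations = ceil((bound-start)/step)
Step 2: Distance=3683
Step 3: ceil(3683/8)=461

461


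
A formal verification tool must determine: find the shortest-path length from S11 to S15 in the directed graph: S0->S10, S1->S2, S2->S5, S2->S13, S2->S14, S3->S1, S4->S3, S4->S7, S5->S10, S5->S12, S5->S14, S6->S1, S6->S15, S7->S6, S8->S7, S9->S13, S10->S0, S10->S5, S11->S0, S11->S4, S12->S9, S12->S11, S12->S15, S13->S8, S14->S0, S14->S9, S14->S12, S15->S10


BFS layer-by-layer from S11:
  dist 0: {S11}
  dist 1: {S0, S4}
  dist 2: {S3, S7, S10}
  dist 3: {S1, S5, S6}
  dist 4: {S2, S12, S14, S15}
  -> S15 reached at distance 4
Shortest path length = 4

4


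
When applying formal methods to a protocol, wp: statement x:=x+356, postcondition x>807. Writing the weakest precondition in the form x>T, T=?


Formula: wp(x:=E, P) = P[E/x] (substitute E for x in postcondition)
Step 1: Postcondition: x>807
Step 2: Substitute x+356 for x: x+356>807
Step 3: Solve for x: x > 807-356 = 451

451


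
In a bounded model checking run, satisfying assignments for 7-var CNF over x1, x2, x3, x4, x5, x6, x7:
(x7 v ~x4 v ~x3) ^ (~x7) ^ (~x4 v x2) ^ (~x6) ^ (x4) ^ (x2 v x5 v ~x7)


CNF with 6 clauses over 7 vars (128 assignments).
An assignment satisfies CNF iff every clause has >=1 true literal.
Check each row (bits = x1,x2,x3,x4,x5,x6,x7; clause T/F shown):
  row 0 [0000000]: clauses=TTTTFT -> 0
  row 1 [0000001]: clauses=TFTTFF -> 0
  row 2 [0000010]: clauses=TTTFFT -> 0
  row 3 [0000011]: clauses=TFTFFF -> 0
  row 4 [0000100]: clauses=TTTTFT -> 0
  (every remaining row is evaluated the same way; all 128 results are listed next)
Full result column, 8 rows per line (x1,x2,x3,x4 fixed per line; x5,x6,x7 runs 000..111 left to right):
  rows 0-7 [x1,x2,x3,x4=0000]: 00000000  (ones: 0)
  rows 8-15 [x1,x2,x3,x4=0001]: 00000000  (ones: 0)
  rows 16-23 [x1,x2,x3,x4=0010]: 00000000  (ones: 0)
  rows 24-31 [x1,x2,x3,x4=0011]: 00000000  (ones: 0)
  rows 32-39 [x1,x2,x3,x4=0100]: 00000000  (ones: 0)
  rows 40-47 [x1,x2,x3,x4=0101]: 10001000  (ones: 2)
  rows 48-55 [x1,x2,x3,x4=0110]: 00000000  (ones: 0)
  rows 56-63 [x1,x2,x3,x4=0111]: 00000000  (ones: 0)
  rows 64-71 [x1,x2,x3,x4=1000]: 00000000  (ones: 0)
  rows 72-79 [x1,x2,x3,x4=1001]: 00000000  (ones: 0)
  rows 80-87 [x1,x2,x3,x4=1010]: 00000000  (ones: 0)
  rows 88-95 [x1,x2,x3,x4=1011]: 00000000  (ones: 0)
  rows 96-103 [x1,x2,x3,x4=1100]: 00000000  (ones: 0)
  rows 104-111 [x1,x2,x3,x4=1101]: 10001000  (ones: 2)
  rows 112-119 [x1,x2,x3,x4=1110]: 00000000  (ones: 0)
  rows 120-127 [x1,x2,x3,x4=1111]: 00000000  (ones: 0)
Satisfying assignments = 0+0+0+0+0+2+0+0+0+0+0+0+0+2+0+0 = 4

4


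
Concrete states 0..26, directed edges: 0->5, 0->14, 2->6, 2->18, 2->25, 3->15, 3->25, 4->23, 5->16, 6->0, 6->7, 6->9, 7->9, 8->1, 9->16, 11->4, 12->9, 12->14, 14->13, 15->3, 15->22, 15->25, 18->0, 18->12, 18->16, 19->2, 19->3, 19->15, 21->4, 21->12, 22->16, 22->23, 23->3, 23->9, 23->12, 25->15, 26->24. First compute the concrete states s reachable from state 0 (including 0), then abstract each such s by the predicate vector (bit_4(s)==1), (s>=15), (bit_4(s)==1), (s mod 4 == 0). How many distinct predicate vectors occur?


BFS from 0:
Concrete reachable: {0, 5, 13, 14, 16}
Abstract via predicates (bit_4(s)==1), (s>=15), (bit_4(s)==1), (s mod 4 == 0):
  (0,0,0,0) <- {5, 13, 14}
  (0,0,0,1) <- {0}
  (1,1,1,1) <- {16}
Distinct abstract states = 3

3


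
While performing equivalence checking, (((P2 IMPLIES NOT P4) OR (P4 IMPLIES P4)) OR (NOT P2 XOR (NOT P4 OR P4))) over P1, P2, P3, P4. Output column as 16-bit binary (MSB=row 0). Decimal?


Formula: (((P2 IMPLIES NOT P4) OR (P4 IMPLIES P4)) OR (NOT P2 XOR (NOT P4 OR P4))) over P1, P2, P3, P4 (16 rows)
Evaluate each row (bits = P1,P2,P3,P4, MSB first):
  row 0 [0000]: (((0 IMPLIES NOT 0) OR (0 IMPLIES 0)) OR (NOT 0 XOR (NOT 0 OR 0))) -> 1
  row 1 [0001]: (((0 IMPLIES NOT 1) OR (1 IMPLIES 1)) OR (NOT 0 XOR (NOT 1 OR 1))) -> 1
  row 2 [0010]: (((0 IMPLIES NOT 0) OR (0 IMPLIES 0)) OR (NOT 0 XOR (NOT 0 OR 0))) -> 1
  row 3 [0011]: (((0 IMPLIES NOT 1) OR (1 IMPLIES 1)) OR (NOT 0 XOR (NOT 1 OR 1))) -> 1
  row 4 [0100]: (((1 IMPLIES NOT 0) OR (0 IMPLIES 0)) OR (NOT 1 XOR (NOT 0 OR 0))) -> 1
  row 5 [0101]: (((1 IMPLIES NOT 1) OR (1 IMPLIES 1)) OR (NOT 1 XOR (NOT 1 OR 1))) -> 1
  row 6 [0110]: (((1 IMPLIES NOT 0) OR (0 IMPLIES 0)) OR (NOT 1 XOR (NOT 0 OR 0))) -> 1
  row 7 [0111]: (((1 IMPLIES NOT 1) OR (1 IMPLIES 1)) OR (NOT 1 XOR (NOT 1 OR 1))) -> 1
  row 8 [1000]: (((0 IMPLIES NOT 0) OR (0 IMPLIES 0)) OR (NOT 0 XOR (NOT 0 OR 0))) -> 1
  row 9 [1001]: (((0 IMPLIES NOT 1) OR (1 IMPLIES 1)) OR (NOT 0 XOR (NOT 1 OR 1))) -> 1
  row 10 [1010]: (((0 IMPLIES NOT 0) OR (0 IMPLIES 0)) OR (NOT 0 XOR (NOT 0 OR 0))) -> 1
  row 11 [1011]: (((0 IMPLIES NOT 1) OR (1 IMPLIES 1)) OR (NOT 0 XOR (NOT 1 OR 1))) -> 1
  row 12 [1100]: (((1 IMPLIES NOT 0) OR (0 IMPLIES 0)) OR (NOT 1 XOR (NOT 0 OR 0))) -> 1
  row 13 [1101]: (((1 IMPLIES NOT 1) OR (1 IMPLIES 1)) OR (NOT 1 XOR (NOT 1 OR 1))) -> 1
  row 14 [1110]: (((1 IMPLIES NOT 0) OR (0 IMPLIES 0)) OR (NOT 1 XOR (NOT 0 OR 0))) -> 1
  row 15 [1111]: (((1 IMPLIES NOT 1) OR (1 IMPLIES 1)) OR (NOT 1 XOR (NOT 1 OR 1))) -> 1
Full result column, 4 rows per line (P1,P2 fixed per line; P3,P4 runs 00..11 left to right):
  rows 0-3 [P1,P2=00]: 1111  = hex F
  rows 4-7 [P1,P2=01]: 1111  = hex F
  rows 8-11 [P1,P2=10]: 1111  = hex F
  rows 12-15 [P1,P2=11]: 1111  = hex F
Output column (row 0 .. row 15) = 1111111111111111
Output column grouped in 4s = 1111 1111 1111 1111 = 0xFFFF
Convert to decimal digit by digit (value = value*16 + digit):
  F -> 15
  15*16 + 15 (F) = 255
  255*16 + 15 (F) = 4095
  4095*16 + 15 (F) = 65535
Decimal = 65535

65535


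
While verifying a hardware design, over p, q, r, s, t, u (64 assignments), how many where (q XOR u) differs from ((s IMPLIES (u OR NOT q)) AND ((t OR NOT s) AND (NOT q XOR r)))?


F1 = (q XOR u)
F2 = ((s IMPLIES (u OR NOT q)) AND ((t OR NOT s) AND (NOT q XOR r)))
Evaluate both on each of 64 rows (bits = p,q,r,s,t,u):
  row 0 [000000]: F1=0 F2=1 (differ) -> 1
  row 1 [000001]: F1=1 F2=1 -> 0
  row 2 [000010]: F1=0 F2=1 (differ) -> 1
  row 3 [000011]: F1=1 F2=1 -> 0
  row 4 [000100]: F1=0 F2=0 -> 0
  (every remaining row is evaluated the same way; all 64 results are listed next)
Full result column, 8 rows per line (p,q,r fixed per line; s,t,u runs 000..111 left to right):
  rows 0-7 [p,q,r=000]: 10100110  (ones: 4)
  rows 8-15 [p,q,r=001]: 01010101  (ones: 4)
  rows 16-23 [p,q,r=010]: 10101010  (ones: 4)
  rows 24-31 [p,q,r=011]: 01011011  (ones: 5)
  rows 32-39 [p,q,r=100]: 10100110  (ones: 4)
  rows 40-47 [p,q,r=101]: 01010101  (ones: 4)
  rows 48-55 [p,q,r=110]: 10101010  (ones: 4)
  rows 56-63 [p,q,r=111]: 01011011  (ones: 5)
Disagreements = 4+4+4+5+4+4+4+5 = 34

34


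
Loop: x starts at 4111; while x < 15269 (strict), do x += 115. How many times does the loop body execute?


Step 1: x goes from 4111 toward 15269 by 115; the body runs while x<15269, so iterations = ceil((bound-start)/step)
Step 2: Distance=11158
Step 3: ceil(11158/115)=98

98


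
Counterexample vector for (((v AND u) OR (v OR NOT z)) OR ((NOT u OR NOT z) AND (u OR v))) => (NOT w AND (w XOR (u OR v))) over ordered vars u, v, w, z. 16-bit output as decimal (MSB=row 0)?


F1 = (((v AND u) OR (v OR NOT z)) OR ((NOT u OR NOT z) AND (u OR v)))
F2 = (NOT w AND (w XOR (u OR v)))
Counterexample to F1=>F2 is where F1=1 and F2=0.
Evaluate each row (bits = u,v,w,z, MSB first):
  row 0 [0000]: F1=1 F2=0 -> F1&~F2 -> 1
  row 1 [0001]: F1=0 F2=0 -> F1&~F2 -> 0
  row 2 [0010]: F1=1 F2=0 -> F1&~F2 -> 1
  row 3 [0011]: F1=0 F2=0 -> F1&~F2 -> 0
  row 4 [0100]: F1=1 F2=1 -> F1&~F2 -> 0
  row 5 [0101]: F1=1 F2=1 -> F1&~F2 -> 0
  row 6 [0110]: F1=1 F2=0 -> F1&~F2 -> 1
  row 7 [0111]: F1=1 F2=0 -> F1&~F2 -> 1
  row 8 [1000]: F1=1 F2=1 -> F1&~F2 -> 0
  row 9 [1001]: F1=0 F2=1 -> F1&~F2 -> 0
  row 10 [1010]: F1=1 F2=0 -> F1&~F2 -> 1
  row 11 [1011]: F1=0 F2=0 -> F1&~F2 -> 0
  row 12 [1100]: F1=1 F2=1 -> F1&~F2 -> 0
  row 13 [1101]: F1=1 F2=1 -> F1&~F2 -> 0
  row 14 [1110]: F1=1 F2=0 -> F1&~F2 -> 1
  row 15 [1111]: F1=1 F2=0 -> F1&~F2 -> 1
Full result column, 4 rows per line (u,v fixed per line; w,z runs 00..11 left to right):
  rows 0-3 [u,v=00]: 1010  = hex A
  rows 4-7 [u,v=01]: 0011  = hex 3
  rows 8-11 [u,v=10]: 0010  = hex 2
  rows 12-15 [u,v=11]: 0011  = hex 3
Counterexample vector (row 0 .. row 15) = 1010001100100011
Output column grouped in 4s = 1010 0011 0010 0011 = 0xA323
Convert to decimal digit by digit (value = value*16 + digit):
  A -> 10
  10*16 + 3 = 163
  163*16 + 2 = 2610
  2610*16 + 3 = 41763
Decimal = 41763

41763
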